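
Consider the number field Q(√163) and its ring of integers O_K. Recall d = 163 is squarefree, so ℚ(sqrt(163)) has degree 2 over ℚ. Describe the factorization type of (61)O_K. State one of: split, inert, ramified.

163 mod 4 = 3, hence disc K = 4·163 = 652 and O_K = ℤ[√163].
61 ∤ 652, so 61 is unramified.
Legendre symbol by Euler's criterion: (163/61) ≡ 163^30 ≡ 1 (mod 61), i.e. (163/61) = 1.
(163/61) = 1, so 61 splits.

split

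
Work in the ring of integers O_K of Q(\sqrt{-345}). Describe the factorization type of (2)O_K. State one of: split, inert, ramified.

-345 mod 4 = 3, hence disc K = 4·(-345) = -1380 and O_K = ℤ[√-345].
2 divides disc(K) = -1380, so 2 ramifies.

ramified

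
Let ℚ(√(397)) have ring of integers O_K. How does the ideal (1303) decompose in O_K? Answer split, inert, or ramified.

Since 397 ≡ 1 mod 4, the ring of integers is ℤ[(1+√397)/2] with discriminant 397.
Since gcd(1303, 397) = 1 the prime 1303 does not ramify.
(397/1303) = 397^651 mod 1303 = 1302, giving Legendre symbol -1.
(397/1303) = -1, so 1303 is inert.

inert — (1303) stays prime in O_K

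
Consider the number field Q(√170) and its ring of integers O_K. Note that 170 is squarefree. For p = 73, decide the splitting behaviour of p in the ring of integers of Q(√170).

split — (73) = 𝔭₁𝔭₂ with 𝔭₁ ≠ 𝔭₂

170 mod 4 = 2, hence disc K = 4·170 = 680 and O_K = ℤ[√170].
disc(K) = 680 is not divisible by 73; 73 is unramified.
Legendre symbol by Euler's criterion: (170/73) ≡ 170^36 ≡ 1 (mod 73), i.e. (170/73) = 1.
Legendre symbol 1 ⇒ 73 is split.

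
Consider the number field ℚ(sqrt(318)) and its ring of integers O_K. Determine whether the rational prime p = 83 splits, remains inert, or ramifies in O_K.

Since 318 ≢ 1 mod 4, the ring of integers is ℤ[√318] with discriminant 4·318 = 1272.
83 ∤ 1272, so 83 is unramified.
Legendre symbol by Euler's criterion: (318/83) ≡ 318^41 ≡ 1 (mod 83), i.e. (318/83) = 1.
d is a quadratic residue mod p, hence 83 splits in O_K.

p splits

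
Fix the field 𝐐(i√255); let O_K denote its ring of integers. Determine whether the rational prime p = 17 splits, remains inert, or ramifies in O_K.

Since -255 ≡ 1 mod 4, the ring of integers is ℤ[(1+√-255)/2] with discriminant -255.
Ramification test: 17 | -255. The prime 17 ramifies in K.

ramifies in O_K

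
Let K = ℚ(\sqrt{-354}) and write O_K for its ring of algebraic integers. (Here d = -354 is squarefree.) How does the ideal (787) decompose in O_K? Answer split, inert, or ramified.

Since -354 ≢ 1 mod 4, the ring of integers is ℤ[√-354] with discriminant 4·(-354) = -1416.
787 ∤ -1416, so 787 is unramified.
Legendre symbol by Euler's criterion: (-354/787) ≡ (-354)^393 ≡ 1 (mod 787), i.e. (-354/787) = 1.
d is a quadratic residue mod p, hence 787 splits in O_K.

split — (787) = 𝔭₁𝔭₂ with 𝔭₁ ≠ 𝔭₂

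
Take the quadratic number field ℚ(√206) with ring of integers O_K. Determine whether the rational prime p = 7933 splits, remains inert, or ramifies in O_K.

Since 206 ≢ 1 mod 4, the ring of integers is ℤ[√206] with discriminant 4·206 = 824.
disc(K) = 824 is not divisible by 7933; 7933 is unramified.
Compute (206/7933) via Euler: 206^((7933-1)/2) mod 7933 = 7932, so (206/7933) = -1.
d is a non-residue mod p, hence 7933 remains inert in O_K.

p is inert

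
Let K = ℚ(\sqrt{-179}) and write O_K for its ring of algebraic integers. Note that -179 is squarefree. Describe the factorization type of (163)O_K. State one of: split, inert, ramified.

Since -179 ≡ 1 mod 4, the ring of integers is ℤ[(1+√-179)/2] with discriminant -179.
Since gcd(163, -179) = 1 the prime 163 does not ramify.
(-179/163) = 147^81 mod 163 = 162, giving Legendre symbol -1.
Legendre symbol -1 ⇒ 163 is inert.

remains prime (inert)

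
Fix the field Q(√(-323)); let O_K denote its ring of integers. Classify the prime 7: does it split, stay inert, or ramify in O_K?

Since -323 ≡ 1 mod 4, the ring of integers is ℤ[(1+√-323)/2] with discriminant -323.
7 ∤ -323, so 7 is unramified.
(-323/7) = 6^3 mod 7 = 6, giving Legendre symbol -1.
(-323/7) = -1, so 7 is inert.

inert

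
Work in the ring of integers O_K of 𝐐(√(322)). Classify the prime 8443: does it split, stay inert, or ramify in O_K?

p is inert

d = 322 ≡ 2 (mod 4), so O_K = ℤ[√322] and disc(K) = 4d = 1288.
Since gcd(8443, 1288) = 1 the prime 8443 does not ramify.
Euler's criterion: 322^4221 mod 8443 = 8442. Thus (322|8443) = -1.
d is a non-residue mod p, hence 8443 remains inert in O_K.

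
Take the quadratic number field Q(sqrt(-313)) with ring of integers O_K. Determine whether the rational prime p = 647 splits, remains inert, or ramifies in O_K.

split — (647) = 𝔭₁𝔭₂ with 𝔭₁ ≠ 𝔭₂

d = -313 ≡ 3 (mod 4), so O_K = ℤ[√-313] and disc(K) = 4d = -1252.
disc(K) = -1252 is not divisible by 647; 647 is unramified.
(-313/647) = 334^323 mod 647 = 1, giving Legendre symbol 1.
Legendre symbol 1 ⇒ 647 is split.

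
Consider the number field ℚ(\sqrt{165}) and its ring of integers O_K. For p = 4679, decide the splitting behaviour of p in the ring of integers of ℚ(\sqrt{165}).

d = 165 ≡ 1 (mod 4), so O_K = ℤ[(1+√165)/2] and disc(K) = d = 165.
4679 ∤ 165, so 4679 is unramified.
Legendre symbol by Euler's criterion: (165/4679) ≡ 165^2339 ≡ 4678 (mod 4679), i.e. (165/4679) = -1.
Legendre symbol -1 ⇒ 4679 is inert.

p is inert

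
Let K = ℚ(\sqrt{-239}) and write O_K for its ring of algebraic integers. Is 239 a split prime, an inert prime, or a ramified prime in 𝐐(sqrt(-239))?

d = -239 ≡ 1 (mod 4), so O_K = ℤ[(1+√-239)/2] and disc(K) = d = -239.
disc(K) = -239 = 239·(-1), so p = 239 is ramified.

ramifies in O_K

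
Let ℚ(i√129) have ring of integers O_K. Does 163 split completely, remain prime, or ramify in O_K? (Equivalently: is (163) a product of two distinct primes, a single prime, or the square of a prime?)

Since -129 ≢ 1 mod 4, the ring of integers is ℤ[√-129] with discriminant 4·(-129) = -516.
disc(K) = -516 is not divisible by 163; 163 is unramified.
Compute (-129/163) via Euler: 34^((163-1)/2) mod 163 = 1, so (-129/163) = 1.
d is a quadratic residue mod p, hence 163 splits in O_K.

split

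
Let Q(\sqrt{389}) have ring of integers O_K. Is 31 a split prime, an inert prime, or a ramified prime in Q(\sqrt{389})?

inert

d = 389 ≡ 1 (mod 4), so O_K = ℤ[(1+√389)/2] and disc(K) = d = 389.
disc(K) = 389 is not divisible by 31; 31 is unramified.
(389/31) = 17^15 mod 31 = 30, giving Legendre symbol -1.
d is a non-residue mod p, hence 31 remains inert in O_K.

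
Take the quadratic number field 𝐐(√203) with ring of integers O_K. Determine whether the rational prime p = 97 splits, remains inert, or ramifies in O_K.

splits completely

203 mod 4 = 3, hence disc K = 4·203 = 812 and O_K = ℤ[√203].
disc(K) = 812 is not divisible by 97; 97 is unramified.
Legendre symbol by Euler's criterion: (203/97) ≡ 203^48 ≡ 1 (mod 97), i.e. (203/97) = 1.
Legendre symbol 1 ⇒ 97 is split.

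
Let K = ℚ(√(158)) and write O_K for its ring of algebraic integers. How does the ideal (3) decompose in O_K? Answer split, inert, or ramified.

3 remains inert

d = 158 ≡ 2 (mod 4), so O_K = ℤ[√158] and disc(K) = 4d = 632.
disc(K) = 632 is not divisible by 3; 3 is unramified.
Euler's criterion: 158^1 mod 3 = 2. Thus (158|3) = -1.
(158/3) = -1, so 3 is inert.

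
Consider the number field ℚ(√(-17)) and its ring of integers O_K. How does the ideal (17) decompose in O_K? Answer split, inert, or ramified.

d = -17 ≡ 3 (mod 4), so O_K = ℤ[√-17] and disc(K) = 4d = -68.
disc(K) = -68 = 17·(-4), so p = 17 is ramified.

ramifies in O_K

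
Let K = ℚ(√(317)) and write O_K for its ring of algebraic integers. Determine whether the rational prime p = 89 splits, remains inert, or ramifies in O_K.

d = 317 ≡ 1 (mod 4), so O_K = ℤ[(1+√317)/2] and disc(K) = d = 317.
disc(K) = 317 is not divisible by 89; 89 is unramified.
Legendre symbol by Euler's criterion: (317/89) ≡ 317^44 ≡ 1 (mod 89), i.e. (317/89) = 1.
d is a quadratic residue mod p, hence 89 splits in O_K.

splits completely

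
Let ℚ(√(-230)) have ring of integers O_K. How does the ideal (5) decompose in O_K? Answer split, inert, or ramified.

Since -230 ≢ 1 mod 4, the ring of integers is ℤ[√-230] with discriminant 4·(-230) = -920.
Ramification test: 5 | -920. The prime 5 ramifies in K.

ramifies in O_K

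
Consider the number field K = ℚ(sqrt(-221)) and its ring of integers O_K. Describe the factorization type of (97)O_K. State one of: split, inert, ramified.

Since -221 ≢ 1 mod 4, the ring of integers is ℤ[√-221] with discriminant 4·(-221) = -884.
97 ∤ -884, so 97 is unramified.
(-221/97) = 70^48 mod 97 = 1, giving Legendre symbol 1.
Legendre symbol 1 ⇒ 97 is split.

97 splits in O_K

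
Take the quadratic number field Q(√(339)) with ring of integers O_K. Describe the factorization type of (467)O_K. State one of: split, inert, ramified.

p splits

339 mod 4 = 3, hence disc K = 4·339 = 1356 and O_K = ℤ[√339].
467 ∤ 1356, so 467 is unramified.
Legendre symbol by Euler's criterion: (339/467) ≡ 339^233 ≡ 1 (mod 467), i.e. (339/467) = 1.
(339/467) = 1, so 467 splits.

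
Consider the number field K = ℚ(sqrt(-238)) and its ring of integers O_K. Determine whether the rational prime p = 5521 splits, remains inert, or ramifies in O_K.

-238 mod 4 = 2, hence disc K = 4·(-238) = -952 and O_K = ℤ[√-238].
5521 ∤ -952, so 5521 is unramified.
Compute (-238/5521) via Euler: 5283^((5521-1)/2) mod 5521 = 5520, so (-238/5521) = -1.
d is a non-residue mod p, hence 5521 remains inert in O_K.

remains prime (inert)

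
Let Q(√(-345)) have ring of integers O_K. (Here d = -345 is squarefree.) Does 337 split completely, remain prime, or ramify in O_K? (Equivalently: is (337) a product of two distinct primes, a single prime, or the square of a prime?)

d = -345 ≡ 3 (mod 4), so O_K = ℤ[√-345] and disc(K) = 4d = -1380.
337 ∤ -1380, so 337 is unramified.
Legendre symbol by Euler's criterion: (-345/337) ≡ (-345)^168 ≡ 1 (mod 337), i.e. (-345/337) = 1.
d is a quadratic residue mod p, hence 337 splits in O_K.

p splits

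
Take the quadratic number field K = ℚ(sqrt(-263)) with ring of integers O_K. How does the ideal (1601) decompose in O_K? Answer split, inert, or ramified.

-263 mod 4 = 1, hence disc K = -263 and O_K = ℤ[(1+√-263)/2].
1601 ∤ -263, so 1601 is unramified.
Euler's criterion: (-263)^800 mod 1601 = 1. Thus (-263|1601) = 1.
d is a quadratic residue mod p, hence 1601 splits in O_K.

splits completely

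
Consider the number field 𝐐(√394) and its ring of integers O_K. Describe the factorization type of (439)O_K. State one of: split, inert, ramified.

inert

Since 394 ≢ 1 mod 4, the ring of integers is ℤ[√394] with discriminant 4·394 = 1576.
disc(K) = 1576 is not divisible by 439; 439 is unramified.
Compute (394/439) via Euler: 394^((439-1)/2) mod 439 = 438, so (394/439) = -1.
d is a non-residue mod p, hence 439 remains inert in O_K.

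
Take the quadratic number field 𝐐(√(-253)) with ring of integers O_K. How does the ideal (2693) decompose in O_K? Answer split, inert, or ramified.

splits completely

d = -253 ≡ 3 (mod 4), so O_K = ℤ[√-253] and disc(K) = 4d = -1012.
disc(K) = -1012 is not divisible by 2693; 2693 is unramified.
Legendre symbol by Euler's criterion: (-253/2693) ≡ (-253)^1346 ≡ 1 (mod 2693), i.e. (-253/2693) = 1.
d is a quadratic residue mod p, hence 2693 splits in O_K.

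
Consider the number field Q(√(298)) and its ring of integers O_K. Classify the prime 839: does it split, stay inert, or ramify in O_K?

d = 298 ≡ 2 (mod 4), so O_K = ℤ[√298] and disc(K) = 4d = 1192.
disc(K) = 1192 is not divisible by 839; 839 is unramified.
Euler's criterion: 298^419 mod 839 = 838. Thus (298|839) = -1.
Legendre symbol -1 ⇒ 839 is inert.

remains prime (inert)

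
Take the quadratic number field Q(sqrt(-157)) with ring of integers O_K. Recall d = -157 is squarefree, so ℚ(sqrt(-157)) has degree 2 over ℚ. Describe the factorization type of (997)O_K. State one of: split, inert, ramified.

p is inert

-157 mod 4 = 3, hence disc K = 4·(-157) = -628 and O_K = ℤ[√-157].
997 ∤ -628, so 997 is unramified.
(-157/997) = 840^498 mod 997 = 996, giving Legendre symbol -1.
Legendre symbol -1 ⇒ 997 is inert.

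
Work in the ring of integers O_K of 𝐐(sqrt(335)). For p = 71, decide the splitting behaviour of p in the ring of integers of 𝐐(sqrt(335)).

inert

d = 335 ≡ 3 (mod 4), so O_K = ℤ[√335] and disc(K) = 4d = 1340.
disc(K) = 1340 is not divisible by 71; 71 is unramified.
Euler's criterion: 335^35 mod 71 = 70. Thus (335|71) = -1.
d is a non-residue mod p, hence 71 remains inert in O_K.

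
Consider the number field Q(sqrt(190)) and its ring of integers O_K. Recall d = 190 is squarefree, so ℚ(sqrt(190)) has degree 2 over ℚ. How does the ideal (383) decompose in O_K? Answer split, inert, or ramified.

p is inert

190 mod 4 = 2, hence disc K = 4·190 = 760 and O_K = ℤ[√190].
disc(K) = 760 is not divisible by 383; 383 is unramified.
Legendre symbol by Euler's criterion: (190/383) ≡ 190^191 ≡ 382 (mod 383), i.e. (190/383) = -1.
Legendre symbol -1 ⇒ 383 is inert.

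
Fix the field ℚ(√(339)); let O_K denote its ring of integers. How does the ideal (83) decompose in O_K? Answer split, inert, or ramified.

339 mod 4 = 3, hence disc K = 4·339 = 1356 and O_K = ℤ[√339].
Since gcd(83, 1356) = 1 the prime 83 does not ramify.
Legendre symbol by Euler's criterion: (339/83) ≡ 339^41 ≡ 1 (mod 83), i.e. (339/83) = 1.
(339/83) = 1, so 83 splits.

split — (83) = 𝔭₁𝔭₂ with 𝔭₁ ≠ 𝔭₂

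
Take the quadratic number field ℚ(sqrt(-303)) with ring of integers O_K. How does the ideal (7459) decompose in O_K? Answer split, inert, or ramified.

inert — (7459) stays prime in O_K

-303 mod 4 = 1, hence disc K = -303 and O_K = ℤ[(1+√-303)/2].
Since gcd(7459, -303) = 1 the prime 7459 does not ramify.
Compute (-303/7459) via Euler: 7156^((7459-1)/2) mod 7459 = 7458, so (-303/7459) = -1.
(-303/7459) = -1, so 7459 is inert.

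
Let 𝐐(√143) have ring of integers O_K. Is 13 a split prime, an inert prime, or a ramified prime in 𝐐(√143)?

13 is ramified

Since 143 ≢ 1 mod 4, the ring of integers is ℤ[√143] with discriminant 4·143 = 572.
Ramification test: 13 | 572. The prime 13 ramifies in K.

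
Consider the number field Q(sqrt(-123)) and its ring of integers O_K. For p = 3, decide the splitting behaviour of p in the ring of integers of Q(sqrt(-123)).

3 is ramified

Since -123 ≡ 1 mod 4, the ring of integers is ℤ[(1+√-123)/2] with discriminant -123.
Ramification test: 3 | -123. The prime 3 ramifies in K.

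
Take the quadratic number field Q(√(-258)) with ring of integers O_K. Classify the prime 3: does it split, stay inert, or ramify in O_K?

d = -258 ≡ 2 (mod 4), so O_K = ℤ[√-258] and disc(K) = 4d = -1032.
Ramification test: 3 | -1032. The prime 3 ramifies in K.

ramified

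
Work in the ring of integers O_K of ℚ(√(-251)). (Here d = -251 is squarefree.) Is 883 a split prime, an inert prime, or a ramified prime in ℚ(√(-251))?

d = -251 ≡ 1 (mod 4), so O_K = ℤ[(1+√-251)/2] and disc(K) = d = -251.
Since gcd(883, -251) = 1 the prime 883 does not ramify.
Legendre symbol by Euler's criterion: (-251/883) ≡ (-251)^441 ≡ 882 (mod 883), i.e. (-251/883) = -1.
d is a non-residue mod p, hence 883 remains inert in O_K.

883 remains inert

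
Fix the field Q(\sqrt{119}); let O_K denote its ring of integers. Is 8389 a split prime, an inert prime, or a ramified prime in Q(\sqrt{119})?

inert — (8389) stays prime in O_K

d = 119 ≡ 3 (mod 4), so O_K = ℤ[√119] and disc(K) = 4d = 476.
Since gcd(8389, 476) = 1 the prime 8389 does not ramify.
(119/8389) = 119^4194 mod 8389 = 8388, giving Legendre symbol -1.
(119/8389) = -1, so 8389 is inert.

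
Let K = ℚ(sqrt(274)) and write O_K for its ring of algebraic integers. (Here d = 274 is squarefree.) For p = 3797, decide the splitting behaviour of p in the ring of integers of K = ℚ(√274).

p is inert

274 mod 4 = 2, hence disc K = 4·274 = 1096 and O_K = ℤ[√274].
3797 ∤ 1096, so 3797 is unramified.
(274/3797) = 274^1898 mod 3797 = 3796, giving Legendre symbol -1.
Legendre symbol -1 ⇒ 3797 is inert.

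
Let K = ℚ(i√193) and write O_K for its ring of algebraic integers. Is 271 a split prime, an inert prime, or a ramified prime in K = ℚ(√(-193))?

d = -193 ≡ 3 (mod 4), so O_K = ℤ[√-193] and disc(K) = 4d = -772.
271 ∤ -772, so 271 is unramified.
Euler's criterion: (-193)^135 mod 271 = 1. Thus (-193|271) = 1.
d is a quadratic residue mod p, hence 271 splits in O_K.

split — (271) = 𝔭₁𝔭₂ with 𝔭₁ ≠ 𝔭₂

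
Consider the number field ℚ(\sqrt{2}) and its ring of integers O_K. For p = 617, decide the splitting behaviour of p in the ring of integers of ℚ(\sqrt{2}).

2 mod 4 = 2, hence disc K = 4·2 = 8 and O_K = ℤ[√2].
disc(K) = 8 is not divisible by 617; 617 is unramified.
Euler's criterion: 2^308 mod 617 = 1. Thus (2|617) = 1.
Legendre symbol 1 ⇒ 617 is split.

617 splits in O_K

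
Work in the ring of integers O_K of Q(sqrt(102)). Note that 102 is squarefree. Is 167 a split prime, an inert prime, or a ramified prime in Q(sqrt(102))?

Since 102 ≢ 1 mod 4, the ring of integers is ℤ[√102] with discriminant 4·102 = 408.
Since gcd(167, 408) = 1 the prime 167 does not ramify.
Compute (102/167) via Euler: 102^((167-1)/2) mod 167 = 166, so (102/167) = -1.
Legendre symbol -1 ⇒ 167 is inert.

remains prime (inert)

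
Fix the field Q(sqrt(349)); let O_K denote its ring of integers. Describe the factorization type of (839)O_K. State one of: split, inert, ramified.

349 mod 4 = 1, hence disc K = 349 and O_K = ℤ[(1+√349)/2].
839 ∤ 349, so 839 is unramified.
Euler's criterion: 349^419 mod 839 = 838. Thus (349|839) = -1.
(349/839) = -1, so 839 is inert.

inert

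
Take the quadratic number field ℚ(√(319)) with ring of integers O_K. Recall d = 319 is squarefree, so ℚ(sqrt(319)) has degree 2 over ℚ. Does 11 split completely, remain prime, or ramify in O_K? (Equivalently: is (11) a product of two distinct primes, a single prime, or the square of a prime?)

ramifies in O_K

319 mod 4 = 3, hence disc K = 4·319 = 1276 and O_K = ℤ[√319].
11 divides disc(K) = 1276, so 11 ramifies.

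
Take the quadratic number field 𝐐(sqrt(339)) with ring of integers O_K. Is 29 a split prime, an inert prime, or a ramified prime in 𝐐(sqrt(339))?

splits completely

Since 339 ≢ 1 mod 4, the ring of integers is ℤ[√339] with discriminant 4·339 = 1356.
Since gcd(29, 1356) = 1 the prime 29 does not ramify.
Legendre symbol by Euler's criterion: (339/29) ≡ 339^14 ≡ 1 (mod 29), i.e. (339/29) = 1.
d is a quadratic residue mod p, hence 29 splits in O_K.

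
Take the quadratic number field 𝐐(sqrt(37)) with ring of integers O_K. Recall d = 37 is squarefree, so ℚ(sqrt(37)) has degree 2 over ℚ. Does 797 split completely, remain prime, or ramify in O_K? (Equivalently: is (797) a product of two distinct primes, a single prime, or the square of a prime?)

d = 37 ≡ 1 (mod 4), so O_K = ℤ[(1+√37)/2] and disc(K) = d = 37.
797 ∤ 37, so 797 is unramified.
(37/797) = 37^398 mod 797 = 796, giving Legendre symbol -1.
Legendre symbol -1 ⇒ 797 is inert.

p is inert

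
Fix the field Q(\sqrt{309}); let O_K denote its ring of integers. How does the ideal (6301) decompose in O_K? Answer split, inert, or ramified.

d = 309 ≡ 1 (mod 4), so O_K = ℤ[(1+√309)/2] and disc(K) = d = 309.
6301 ∤ 309, so 6301 is unramified.
(309/6301) = 309^3150 mod 6301 = 1, giving Legendre symbol 1.
Legendre symbol 1 ⇒ 6301 is split.

split — (6301) = 𝔭₁𝔭₂ with 𝔭₁ ≠ 𝔭₂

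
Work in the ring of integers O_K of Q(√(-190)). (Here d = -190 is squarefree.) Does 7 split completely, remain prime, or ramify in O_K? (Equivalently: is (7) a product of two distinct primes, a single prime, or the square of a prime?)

inert — (7) stays prime in O_K

d = -190 ≡ 2 (mod 4), so O_K = ℤ[√-190] and disc(K) = 4d = -760.
7 ∤ -760, so 7 is unramified.
Legendre symbol by Euler's criterion: (-190/7) ≡ (-190)^3 ≡ 6 (mod 7), i.e. (-190/7) = -1.
d is a non-residue mod p, hence 7 remains inert in O_K.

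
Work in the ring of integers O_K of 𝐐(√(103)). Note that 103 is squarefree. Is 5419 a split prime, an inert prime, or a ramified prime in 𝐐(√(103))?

remains prime (inert)

103 mod 4 = 3, hence disc K = 4·103 = 412 and O_K = ℤ[√103].
Since gcd(5419, 412) = 1 the prime 5419 does not ramify.
Legendre symbol by Euler's criterion: (103/5419) ≡ 103^2709 ≡ 5418 (mod 5419), i.e. (103/5419) = -1.
d is a non-residue mod p, hence 5419 remains inert in O_K.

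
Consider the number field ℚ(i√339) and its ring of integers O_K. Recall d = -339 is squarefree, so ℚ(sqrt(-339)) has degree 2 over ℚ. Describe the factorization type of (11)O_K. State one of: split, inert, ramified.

inert

d = -339 ≡ 1 (mod 4), so O_K = ℤ[(1+√-339)/2] and disc(K) = d = -339.
Since gcd(11, -339) = 1 the prime 11 does not ramify.
Compute (-339/11) via Euler: 2^((11-1)/2) mod 11 = 10, so (-339/11) = -1.
d is a non-residue mod p, hence 11 remains inert in O_K.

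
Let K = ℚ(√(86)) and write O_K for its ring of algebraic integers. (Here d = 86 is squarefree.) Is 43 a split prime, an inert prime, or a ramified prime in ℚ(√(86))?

p ramifies

86 mod 4 = 2, hence disc K = 4·86 = 344 and O_K = ℤ[√86].
Ramification test: 43 | 344. The prime 43 ramifies in K.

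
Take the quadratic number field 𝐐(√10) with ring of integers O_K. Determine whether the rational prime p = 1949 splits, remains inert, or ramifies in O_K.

1949 remains inert

d = 10 ≡ 2 (mod 4), so O_K = ℤ[√10] and disc(K) = 4d = 40.
disc(K) = 40 is not divisible by 1949; 1949 is unramified.
Legendre symbol by Euler's criterion: (10/1949) ≡ 10^974 ≡ 1948 (mod 1949), i.e. (10/1949) = -1.
(10/1949) = -1, so 1949 is inert.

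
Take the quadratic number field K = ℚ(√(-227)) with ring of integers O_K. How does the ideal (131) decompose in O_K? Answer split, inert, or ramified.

splits completely

-227 mod 4 = 1, hence disc K = -227 and O_K = ℤ[(1+√-227)/2].
131 ∤ -227, so 131 is unramified.
Euler's criterion: (-227)^65 mod 131 = 1. Thus (-227|131) = 1.
Legendre symbol 1 ⇒ 131 is split.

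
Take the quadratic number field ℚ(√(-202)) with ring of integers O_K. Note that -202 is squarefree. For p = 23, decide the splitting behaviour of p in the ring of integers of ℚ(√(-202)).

-202 mod 4 = 2, hence disc K = 4·(-202) = -808 and O_K = ℤ[√-202].
23 ∤ -808, so 23 is unramified.
Compute (-202/23) via Euler: 5^((23-1)/2) mod 23 = 22, so (-202/23) = -1.
d is a non-residue mod p, hence 23 remains inert in O_K.

23 remains inert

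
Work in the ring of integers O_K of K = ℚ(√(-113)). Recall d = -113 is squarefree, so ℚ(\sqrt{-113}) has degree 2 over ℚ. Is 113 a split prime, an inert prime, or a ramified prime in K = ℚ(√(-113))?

-113 mod 4 = 3, hence disc K = 4·(-113) = -452 and O_K = ℤ[√-113].
disc(K) = -452 = 113·(-4), so p = 113 is ramified.

ramified — (113) = 𝔭²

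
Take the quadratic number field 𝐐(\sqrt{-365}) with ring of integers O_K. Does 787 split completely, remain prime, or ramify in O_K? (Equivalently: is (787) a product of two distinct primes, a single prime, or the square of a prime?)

d = -365 ≡ 3 (mod 4), so O_K = ℤ[√-365] and disc(K) = 4d = -1460.
787 ∤ -1460, so 787 is unramified.
Compute (-365/787) via Euler: 422^((787-1)/2) mod 787 = 1, so (-365/787) = 1.
Legendre symbol 1 ⇒ 787 is split.

split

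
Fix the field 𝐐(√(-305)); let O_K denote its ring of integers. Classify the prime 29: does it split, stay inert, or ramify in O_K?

p is inert

d = -305 ≡ 3 (mod 4), so O_K = ℤ[√-305] and disc(K) = 4d = -1220.
disc(K) = -1220 is not divisible by 29; 29 is unramified.
Legendre symbol by Euler's criterion: (-305/29) ≡ (-305)^14 ≡ 28 (mod 29), i.e. (-305/29) = -1.
Legendre symbol -1 ⇒ 29 is inert.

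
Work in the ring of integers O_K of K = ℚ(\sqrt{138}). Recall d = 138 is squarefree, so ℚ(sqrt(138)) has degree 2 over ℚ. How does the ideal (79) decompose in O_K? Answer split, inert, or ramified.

79 remains inert

d = 138 ≡ 2 (mod 4), so O_K = ℤ[√138] and disc(K) = 4d = 552.
disc(K) = 552 is not divisible by 79; 79 is unramified.
Euler's criterion: 138^39 mod 79 = 78. Thus (138|79) = -1.
Legendre symbol -1 ⇒ 79 is inert.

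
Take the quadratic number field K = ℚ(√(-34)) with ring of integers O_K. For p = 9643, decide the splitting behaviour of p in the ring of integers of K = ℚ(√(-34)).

-34 mod 4 = 2, hence disc K = 4·(-34) = -136 and O_K = ℤ[√-34].
Since gcd(9643, -136) = 1 the prime 9643 does not ramify.
Legendre symbol by Euler's criterion: (-34/9643) ≡ (-34)^4821 ≡ 1 (mod 9643), i.e. (-34/9643) = 1.
Legendre symbol 1 ⇒ 9643 is split.

splits completely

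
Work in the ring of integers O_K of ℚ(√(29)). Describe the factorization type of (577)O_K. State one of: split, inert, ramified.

d = 29 ≡ 1 (mod 4), so O_K = ℤ[(1+√29)/2] and disc(K) = d = 29.
Since gcd(577, 29) = 1 the prime 577 does not ramify.
Legendre symbol by Euler's criterion: (29/577) ≡ 29^288 ≡ 576 (mod 577), i.e. (29/577) = -1.
(29/577) = -1, so 577 is inert.

577 remains inert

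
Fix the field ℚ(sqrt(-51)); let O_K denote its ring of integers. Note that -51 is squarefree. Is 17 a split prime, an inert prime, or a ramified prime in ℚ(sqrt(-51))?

p ramifies

Since -51 ≡ 1 mod 4, the ring of integers is ℤ[(1+√-51)/2] with discriminant -51.
disc(K) = -51 = 17·(-3), so p = 17 is ramified.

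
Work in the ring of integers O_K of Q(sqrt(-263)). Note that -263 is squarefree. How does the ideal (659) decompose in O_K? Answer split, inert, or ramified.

d = -263 ≡ 1 (mod 4), so O_K = ℤ[(1+√-263)/2] and disc(K) = d = -263.
659 ∤ -263, so 659 is unramified.
Compute (-263/659) via Euler: 396^((659-1)/2) mod 659 = 1, so (-263/659) = 1.
(-263/659) = 1, so 659 splits.

p splits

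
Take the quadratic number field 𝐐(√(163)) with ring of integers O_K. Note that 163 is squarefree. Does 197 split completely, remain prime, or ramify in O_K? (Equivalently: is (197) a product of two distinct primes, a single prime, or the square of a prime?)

splits completely

Since 163 ≢ 1 mod 4, the ring of integers is ℤ[√163] with discriminant 4·163 = 652.
disc(K) = 652 is not divisible by 197; 197 is unramified.
Compute (163/197) via Euler: 163^((197-1)/2) mod 197 = 1, so (163/197) = 1.
d is a quadratic residue mod p, hence 197 splits in O_K.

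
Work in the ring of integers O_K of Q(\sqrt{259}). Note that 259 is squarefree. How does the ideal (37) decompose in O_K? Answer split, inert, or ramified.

259 mod 4 = 3, hence disc K = 4·259 = 1036 and O_K = ℤ[√259].
Ramification test: 37 | 1036. The prime 37 ramifies in K.

ramified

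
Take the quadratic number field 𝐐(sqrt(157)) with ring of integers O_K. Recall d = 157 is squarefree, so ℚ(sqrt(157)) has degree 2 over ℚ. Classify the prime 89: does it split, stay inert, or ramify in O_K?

d = 157 ≡ 1 (mod 4), so O_K = ℤ[(1+√157)/2] and disc(K) = d = 157.
Since gcd(89, 157) = 1 the prime 89 does not ramify.
Legendre symbol by Euler's criterion: (157/89) ≡ 157^44 ≡ 1 (mod 89), i.e. (157/89) = 1.
Legendre symbol 1 ⇒ 89 is split.

89 splits in O_K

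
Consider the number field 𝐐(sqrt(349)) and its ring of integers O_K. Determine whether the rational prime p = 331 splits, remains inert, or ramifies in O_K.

Since 349 ≡ 1 mod 4, the ring of integers is ℤ[(1+√349)/2] with discriminant 349.
Since gcd(331, 349) = 1 the prime 331 does not ramify.
Compute (349/331) via Euler: 18^((331-1)/2) mod 331 = 330, so (349/331) = -1.
Legendre symbol -1 ⇒ 331 is inert.

remains prime (inert)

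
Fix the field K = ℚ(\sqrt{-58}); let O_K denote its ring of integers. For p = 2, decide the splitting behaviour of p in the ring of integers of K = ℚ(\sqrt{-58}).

2 is ramified

-58 mod 4 = 2, hence disc K = 4·(-58) = -232 and O_K = ℤ[√-58].
Ramification test: 2 | -232. The prime 2 ramifies in K.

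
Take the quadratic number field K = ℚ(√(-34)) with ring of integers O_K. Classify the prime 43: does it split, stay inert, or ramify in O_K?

-34 mod 4 = 2, hence disc K = 4·(-34) = -136 and O_K = ℤ[√-34].
Since gcd(43, -136) = 1 the prime 43 does not ramify.
Euler's criterion: (-34)^21 mod 43 = 1. Thus (-34|43) = 1.
d is a quadratic residue mod p, hence 43 splits in O_K.

split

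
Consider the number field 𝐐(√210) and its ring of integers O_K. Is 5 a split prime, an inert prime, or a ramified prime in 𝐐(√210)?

ramified

Since 210 ≢ 1 mod 4, the ring of integers is ℤ[√210] with discriminant 4·210 = 840.
Ramification test: 5 | 840. The prime 5 ramifies in K.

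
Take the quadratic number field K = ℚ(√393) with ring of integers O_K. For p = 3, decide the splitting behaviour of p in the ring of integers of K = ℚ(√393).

d = 393 ≡ 1 (mod 4), so O_K = ℤ[(1+√393)/2] and disc(K) = d = 393.
3 divides disc(K) = 393, so 3 ramifies.

ramified — (3) = 𝔭²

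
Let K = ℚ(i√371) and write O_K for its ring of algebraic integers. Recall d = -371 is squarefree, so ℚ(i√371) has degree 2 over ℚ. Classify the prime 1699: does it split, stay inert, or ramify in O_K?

Since -371 ≡ 1 mod 4, the ring of integers is ℤ[(1+√-371)/2] with discriminant -371.
Since gcd(1699, -371) = 1 the prime 1699 does not ramify.
Euler's criterion: (-371)^849 mod 1699 = 1. Thus (-371|1699) = 1.
(-371/1699) = 1, so 1699 splits.

1699 splits in O_K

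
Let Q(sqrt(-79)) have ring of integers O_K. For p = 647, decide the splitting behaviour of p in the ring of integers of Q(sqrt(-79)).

d = -79 ≡ 1 (mod 4), so O_K = ℤ[(1+√-79)/2] and disc(K) = d = -79.
disc(K) = -79 is not divisible by 647; 647 is unramified.
(-79/647) = 568^323 mod 647 = 646, giving Legendre symbol -1.
d is a non-residue mod p, hence 647 remains inert in O_K.

647 remains inert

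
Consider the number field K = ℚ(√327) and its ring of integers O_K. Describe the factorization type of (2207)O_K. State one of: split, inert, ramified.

327 mod 4 = 3, hence disc K = 4·327 = 1308 and O_K = ℤ[√327].
disc(K) = 1308 is not divisible by 2207; 2207 is unramified.
(327/2207) = 327^1103 mod 2207 = 1, giving Legendre symbol 1.
Legendre symbol 1 ⇒ 2207 is split.

2207 splits in O_K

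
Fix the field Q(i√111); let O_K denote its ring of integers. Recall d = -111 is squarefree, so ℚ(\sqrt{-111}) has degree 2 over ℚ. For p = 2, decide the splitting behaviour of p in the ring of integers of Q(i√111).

p splits

Since -111 ≡ 1 mod 4, the ring of integers is ℤ[(1+√-111)/2] with discriminant -111.
disc(K) = -111 is not divisible by 2; 2 is unramified.
d ≡ 1 (mod 8); the supplementary law gives 2 split.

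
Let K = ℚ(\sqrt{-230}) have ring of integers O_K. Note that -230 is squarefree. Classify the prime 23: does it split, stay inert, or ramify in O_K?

Since -230 ≢ 1 mod 4, the ring of integers is ℤ[√-230] with discriminant 4·(-230) = -920.
Ramification test: 23 | -920. The prime 23 ramifies in K.

ramified — (23) = 𝔭²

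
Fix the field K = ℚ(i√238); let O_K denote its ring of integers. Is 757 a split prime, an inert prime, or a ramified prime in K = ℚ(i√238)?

inert — (757) stays prime in O_K

-238 mod 4 = 2, hence disc K = 4·(-238) = -952 and O_K = ℤ[√-238].
disc(K) = -952 is not divisible by 757; 757 is unramified.
Compute (-238/757) via Euler: 519^((757-1)/2) mod 757 = 756, so (-238/757) = -1.
Legendre symbol -1 ⇒ 757 is inert.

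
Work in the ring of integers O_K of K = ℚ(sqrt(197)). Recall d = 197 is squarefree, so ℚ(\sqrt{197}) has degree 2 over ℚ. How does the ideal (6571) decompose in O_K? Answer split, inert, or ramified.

197 mod 4 = 1, hence disc K = 197 and O_K = ℤ[(1+√197)/2].
Since gcd(6571, 197) = 1 the prime 6571 does not ramify.
(197/6571) = 197^3285 mod 6571 = 1, giving Legendre symbol 1.
d is a quadratic residue mod p, hence 6571 splits in O_K.

split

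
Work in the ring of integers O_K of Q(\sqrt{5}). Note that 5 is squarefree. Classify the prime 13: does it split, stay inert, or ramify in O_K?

remains prime (inert)

d = 5 ≡ 1 (mod 4), so O_K = ℤ[(1+√5)/2] and disc(K) = d = 5.
Since gcd(13, 5) = 1 the prime 13 does not ramify.
Euler's criterion: 5^6 mod 13 = 12. Thus (5|13) = -1.
Legendre symbol -1 ⇒ 13 is inert.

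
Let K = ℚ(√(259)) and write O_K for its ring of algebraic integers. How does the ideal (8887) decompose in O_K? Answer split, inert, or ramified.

Since 259 ≢ 1 mod 4, the ring of integers is ℤ[√259] with discriminant 4·259 = 1036.
8887 ∤ 1036, so 8887 is unramified.
Compute (259/8887) via Euler: 259^((8887-1)/2) mod 8887 = 8886, so (259/8887) = -1.
d is a non-residue mod p, hence 8887 remains inert in O_K.

inert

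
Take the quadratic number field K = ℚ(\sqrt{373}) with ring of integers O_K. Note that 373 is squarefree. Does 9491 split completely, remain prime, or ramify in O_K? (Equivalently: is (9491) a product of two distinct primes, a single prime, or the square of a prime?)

remains prime (inert)

Since 373 ≡ 1 mod 4, the ring of integers is ℤ[(1+√373)/2] with discriminant 373.
Since gcd(9491, 373) = 1 the prime 9491 does not ramify.
Compute (373/9491) via Euler: 373^((9491-1)/2) mod 9491 = 9490, so (373/9491) = -1.
Legendre symbol -1 ⇒ 9491 is inert.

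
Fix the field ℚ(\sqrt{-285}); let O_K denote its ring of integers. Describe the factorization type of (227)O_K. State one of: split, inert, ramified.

split

d = -285 ≡ 3 (mod 4), so O_K = ℤ[√-285] and disc(K) = 4d = -1140.
disc(K) = -1140 is not divisible by 227; 227 is unramified.
(-285/227) = 169^113 mod 227 = 1, giving Legendre symbol 1.
(-285/227) = 1, so 227 splits.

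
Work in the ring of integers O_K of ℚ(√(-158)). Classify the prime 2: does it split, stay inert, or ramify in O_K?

2 is ramified

d = -158 ≡ 2 (mod 4), so O_K = ℤ[√-158] and disc(K) = 4d = -632.
Ramification test: 2 | -632. The prime 2 ramifies in K.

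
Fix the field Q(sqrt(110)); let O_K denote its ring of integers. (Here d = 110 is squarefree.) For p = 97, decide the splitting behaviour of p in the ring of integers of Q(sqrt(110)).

p is inert

d = 110 ≡ 2 (mod 4), so O_K = ℤ[√110] and disc(K) = 4d = 440.
disc(K) = 440 is not divisible by 97; 97 is unramified.
Legendre symbol by Euler's criterion: (110/97) ≡ 110^48 ≡ 96 (mod 97), i.e. (110/97) = -1.
Legendre symbol -1 ⇒ 97 is inert.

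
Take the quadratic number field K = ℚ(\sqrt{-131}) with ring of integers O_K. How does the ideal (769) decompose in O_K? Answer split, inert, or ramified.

-131 mod 4 = 1, hence disc K = -131 and O_K = ℤ[(1+√-131)/2].
disc(K) = -131 is not divisible by 769; 769 is unramified.
Legendre symbol by Euler's criterion: (-131/769) ≡ (-131)^384 ≡ 1 (mod 769), i.e. (-131/769) = 1.
d is a quadratic residue mod p, hence 769 splits in O_K.

split — (769) = 𝔭₁𝔭₂ with 𝔭₁ ≠ 𝔭₂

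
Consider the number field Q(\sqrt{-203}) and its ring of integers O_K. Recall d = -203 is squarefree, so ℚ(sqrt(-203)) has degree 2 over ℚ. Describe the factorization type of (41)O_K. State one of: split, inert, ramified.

split

Since -203 ≡ 1 mod 4, the ring of integers is ℤ[(1+√-203)/2] with discriminant -203.
Since gcd(41, -203) = 1 the prime 41 does not ramify.
Compute (-203/41) via Euler: 2^((41-1)/2) mod 41 = 1, so (-203/41) = 1.
d is a quadratic residue mod p, hence 41 splits in O_K.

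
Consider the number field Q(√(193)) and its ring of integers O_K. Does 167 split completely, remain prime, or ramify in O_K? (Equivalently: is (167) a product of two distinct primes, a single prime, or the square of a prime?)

167 remains inert

193 mod 4 = 1, hence disc K = 193 and O_K = ℤ[(1+√193)/2].
167 ∤ 193, so 167 is unramified.
Compute (193/167) via Euler: 26^((167-1)/2) mod 167 = 166, so (193/167) = -1.
(193/167) = -1, so 167 is inert.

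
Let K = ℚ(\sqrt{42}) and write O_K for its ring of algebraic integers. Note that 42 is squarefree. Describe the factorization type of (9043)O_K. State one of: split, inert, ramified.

9043 splits in O_K

d = 42 ≡ 2 (mod 4), so O_K = ℤ[√42] and disc(K) = 4d = 168.
disc(K) = 168 is not divisible by 9043; 9043 is unramified.
Euler's criterion: 42^4521 mod 9043 = 1. Thus (42|9043) = 1.
(42/9043) = 1, so 9043 splits.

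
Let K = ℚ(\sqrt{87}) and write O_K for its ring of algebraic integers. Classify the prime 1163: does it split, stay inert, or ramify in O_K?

87 mod 4 = 3, hence disc K = 4·87 = 348 and O_K = ℤ[√87].
disc(K) = 348 is not divisible by 1163; 1163 is unramified.
Legendre symbol by Euler's criterion: (87/1163) ≡ 87^581 ≡ 1162 (mod 1163), i.e. (87/1163) = -1.
(87/1163) = -1, so 1163 is inert.

p is inert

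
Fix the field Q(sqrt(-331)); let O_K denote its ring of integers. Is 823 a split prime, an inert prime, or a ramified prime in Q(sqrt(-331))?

823 splits in O_K

Since -331 ≡ 1 mod 4, the ring of integers is ℤ[(1+√-331)/2] with discriminant -331.
Since gcd(823, -331) = 1 the prime 823 does not ramify.
(-331/823) = 492^411 mod 823 = 1, giving Legendre symbol 1.
Legendre symbol 1 ⇒ 823 is split.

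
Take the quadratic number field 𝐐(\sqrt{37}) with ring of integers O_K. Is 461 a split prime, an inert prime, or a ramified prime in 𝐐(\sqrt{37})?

37 mod 4 = 1, hence disc K = 37 and O_K = ℤ[(1+√37)/2].
disc(K) = 37 is not divisible by 461; 461 is unramified.
Compute (37/461) via Euler: 37^((461-1)/2) mod 461 = 460, so (37/461) = -1.
d is a non-residue mod p, hence 461 remains inert in O_K.

inert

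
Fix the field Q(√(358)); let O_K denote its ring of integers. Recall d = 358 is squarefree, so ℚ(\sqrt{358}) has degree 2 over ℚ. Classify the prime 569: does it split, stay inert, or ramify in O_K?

358 mod 4 = 2, hence disc K = 4·358 = 1432 and O_K = ℤ[√358].
Since gcd(569, 1432) = 1 the prime 569 does not ramify.
Compute (358/569) via Euler: 358^((569-1)/2) mod 569 = 568, so (358/569) = -1.
d is a non-residue mod p, hence 569 remains inert in O_K.

569 remains inert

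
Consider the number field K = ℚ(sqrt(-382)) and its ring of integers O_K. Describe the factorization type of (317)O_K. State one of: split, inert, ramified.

split

d = -382 ≡ 2 (mod 4), so O_K = ℤ[√-382] and disc(K) = 4d = -1528.
317 ∤ -1528, so 317 is unramified.
Compute (-382/317) via Euler: 252^((317-1)/2) mod 317 = 1, so (-382/317) = 1.
Legendre symbol 1 ⇒ 317 is split.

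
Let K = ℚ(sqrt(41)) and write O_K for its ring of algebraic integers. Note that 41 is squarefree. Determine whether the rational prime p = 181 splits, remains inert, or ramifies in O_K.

181 remains inert

d = 41 ≡ 1 (mod 4), so O_K = ℤ[(1+√41)/2] and disc(K) = d = 41.
disc(K) = 41 is not divisible by 181; 181 is unramified.
Euler's criterion: 41^90 mod 181 = 180. Thus (41|181) = -1.
d is a non-residue mod p, hence 181 remains inert in O_K.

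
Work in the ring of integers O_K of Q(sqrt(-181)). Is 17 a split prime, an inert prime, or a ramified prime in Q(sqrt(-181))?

Since -181 ≢ 1 mod 4, the ring of integers is ℤ[√-181] with discriminant 4·(-181) = -724.
17 ∤ -724, so 17 is unramified.
Legendre symbol by Euler's criterion: (-181/17) ≡ (-181)^8 ≡ 16 (mod 17), i.e. (-181/17) = -1.
(-181/17) = -1, so 17 is inert.

p is inert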